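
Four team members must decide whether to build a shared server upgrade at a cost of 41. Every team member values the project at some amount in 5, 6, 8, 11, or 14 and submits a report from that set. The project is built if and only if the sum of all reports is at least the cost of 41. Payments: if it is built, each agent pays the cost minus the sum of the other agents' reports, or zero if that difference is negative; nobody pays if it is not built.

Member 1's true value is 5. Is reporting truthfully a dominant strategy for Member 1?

Check each profile of the others' reports and compare truth against every alternative report.
Others report (14, 14, 14): truth gives 5, best alternative gives 5.
Others report (11, 14, 14): truth gives 3, best alternative gives 3.
Others report (14, 11, 14): truth gives 3, best alternative gives 3.
Others report (14, 14, 11): truth gives 3, best alternative gives 3.
Others report (5, 5, 5): truth gives 0, best alternative gives 0.
Others report (5, 5, 6): truth gives 0, best alternative gives 0.
(Remaining 119 profiles checked similarly; truth is weakly best in each.)
In every case the truthful report is at least as good as any alternative, so it is a dominant strategy.

Yes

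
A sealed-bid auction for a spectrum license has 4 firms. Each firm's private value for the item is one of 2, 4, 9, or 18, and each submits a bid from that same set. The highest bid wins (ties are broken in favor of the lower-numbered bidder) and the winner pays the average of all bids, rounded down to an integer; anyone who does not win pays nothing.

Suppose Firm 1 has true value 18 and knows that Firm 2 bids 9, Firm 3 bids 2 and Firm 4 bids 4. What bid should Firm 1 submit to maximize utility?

Bid 2: loses, pays 0, utility 0.
Bid 4: loses, pays 0, utility 0.
Bid 9: wins, pays 6, utility 18 - 6 = 12.
Bid 18: wins, pays 8, utility 18 - 8 = 10.
The best choice is 9 with utility 12.

9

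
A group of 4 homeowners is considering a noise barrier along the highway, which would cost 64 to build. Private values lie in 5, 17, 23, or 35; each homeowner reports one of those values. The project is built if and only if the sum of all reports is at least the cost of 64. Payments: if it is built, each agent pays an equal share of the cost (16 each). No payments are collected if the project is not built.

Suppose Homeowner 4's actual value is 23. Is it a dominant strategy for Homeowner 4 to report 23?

No

Consider the case where Homeowner 1 reports 5, Homeowner 2 reports 5 and Homeowner 3 reports 23.
Truthful report 23: project not built, utility 0.
Report 35 instead: project built, pays 16, utility 23 - 16 = 7.
Since 7 > 0, reporting 35 is strictly better here, so truthful reporting is not dominant.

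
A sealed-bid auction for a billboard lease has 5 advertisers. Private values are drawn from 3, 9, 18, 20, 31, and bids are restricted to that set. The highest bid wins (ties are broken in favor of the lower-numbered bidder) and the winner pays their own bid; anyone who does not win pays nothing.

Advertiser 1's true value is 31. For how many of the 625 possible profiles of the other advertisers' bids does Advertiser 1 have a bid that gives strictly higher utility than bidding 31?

Others bid (3, 3, 3, 3): truth gives 0; bid 3 gives 28 > 0. Violating.
Others bid (3, 3, 3, 9): truth gives 0; bid 9 gives 22 > 0. Violating.
Others bid (3, 3, 3, 18): truth gives 0; bid 18 gives 13 > 0. Violating.
Others bid (3, 3, 3, 20): truth gives 0; bid 20 gives 11 > 0. Violating.
Others bid (3, 3, 3, 31): truth gives 0; no alternative beats it.
Others bid (3, 3, 9, 31): truth gives 0; no alternative beats it.
(Checking all 625 profiles: 256 have a profitable deviation, 369 do not.)

256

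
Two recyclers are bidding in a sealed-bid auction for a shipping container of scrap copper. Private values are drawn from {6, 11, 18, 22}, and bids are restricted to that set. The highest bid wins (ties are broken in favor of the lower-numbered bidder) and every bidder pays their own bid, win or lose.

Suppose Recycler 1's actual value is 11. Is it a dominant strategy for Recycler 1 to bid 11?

Consider the case where Recycler 2 bids 6.
Truthful bid 11: wins, pays 11, utility 11 - 11 = 0.
Bid 6 instead: wins, pays 6, utility 11 - 6 = 5.
Since 5 > 0, bidding 6 is strictly better here, so truthful bidding is not dominant.

No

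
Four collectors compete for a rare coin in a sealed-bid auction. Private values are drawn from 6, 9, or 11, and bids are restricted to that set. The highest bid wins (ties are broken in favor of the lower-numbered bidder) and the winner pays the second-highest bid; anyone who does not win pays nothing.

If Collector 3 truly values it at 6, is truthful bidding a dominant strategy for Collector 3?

Check each profile of the others' bids and compare truth against every alternative bid.
Others bid (6, 6, 9): truth gives 0, best alternative gives -3.
Others bid (6, 6, 6): truth gives 0, best alternative gives 0.
Others bid (6, 6, 11): truth gives 0, best alternative gives 0.
Others bid (6, 9, 6): truth gives 0, best alternative gives 0.
Others bid (6, 9, 9): truth gives 0, best alternative gives 0.
Others bid (6, 9, 11): truth gives 0, best alternative gives 0.
(Remaining 21 profiles checked similarly; truth is weakly best in each.)
In every case the truthful bid is at least as good as any alternative, so it is a dominant strategy.

Yes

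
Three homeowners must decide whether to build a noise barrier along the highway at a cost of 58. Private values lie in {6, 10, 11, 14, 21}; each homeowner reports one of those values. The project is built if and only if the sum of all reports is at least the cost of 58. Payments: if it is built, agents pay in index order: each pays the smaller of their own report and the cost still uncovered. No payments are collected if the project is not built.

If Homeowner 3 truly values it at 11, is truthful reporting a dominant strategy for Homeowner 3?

Yes

Check each profile of the others' reports and compare truth against every alternative report.
Others report (6, 6): truth gives 0, best alternative gives 0.
Others report (6, 10): truth gives 0, best alternative gives 0.
Others report (6, 11): truth gives 0, best alternative gives 0.
Others report (6, 14): truth gives 0, best alternative gives 0.
Others report (6, 21): truth gives 0, best alternative gives 0.
Others report (10, 6): truth gives 0, best alternative gives 0.
(Remaining 19 profiles checked similarly; truth is weakly best in each.)
In every case the truthful report is at least as good as any alternative, so it is a dominant strategy.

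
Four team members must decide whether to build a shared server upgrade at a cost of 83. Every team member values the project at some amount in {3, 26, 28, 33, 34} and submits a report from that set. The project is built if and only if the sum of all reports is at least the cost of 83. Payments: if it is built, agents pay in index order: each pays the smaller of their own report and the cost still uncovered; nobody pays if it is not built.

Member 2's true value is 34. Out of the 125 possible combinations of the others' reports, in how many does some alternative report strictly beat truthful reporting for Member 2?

Others report (3, 26, 26): truth gives 0; report 28 gives 6 > 0. Violating.
Others report (3, 26, 28): truth gives 0; report 26 gives 8 > 0. Violating.
Others report (3, 26, 33): truth gives 0; report 26 gives 8 > 0. Violating.
Others report (3, 26, 34): truth gives 0; report 26 gives 8 > 0. Violating.
Others report (3, 3, 3): truth gives 0; no alternative beats it.
Others report (3, 3, 26): truth gives 0; no alternative beats it.
(Checking all 125 profiles: 112 have a profitable deviation, 13 do not.)

112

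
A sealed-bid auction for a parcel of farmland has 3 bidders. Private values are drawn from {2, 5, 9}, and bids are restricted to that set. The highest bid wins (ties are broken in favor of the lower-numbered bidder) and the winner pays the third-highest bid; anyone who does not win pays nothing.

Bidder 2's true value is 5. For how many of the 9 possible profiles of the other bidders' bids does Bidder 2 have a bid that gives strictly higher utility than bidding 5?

2

Others bid (2, 9): truth gives 0; bid 9 gives 3 > 0. Violating.
Others bid (5, 2): truth gives 0; bid 9 gives 3 > 0. Violating.
Others bid (2, 2): truth gives 3; no alternative beats it.
Others bid (2, 5): truth gives 3; no alternative beats it.
(Checking all 9 profiles: 2 have a profitable deviation, 7 do not.)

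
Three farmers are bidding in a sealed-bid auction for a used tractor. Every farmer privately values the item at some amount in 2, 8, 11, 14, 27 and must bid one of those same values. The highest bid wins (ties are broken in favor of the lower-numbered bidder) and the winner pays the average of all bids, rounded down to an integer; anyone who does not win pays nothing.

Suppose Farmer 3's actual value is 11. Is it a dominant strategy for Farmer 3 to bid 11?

Consider the case where Farmer 1 bids 2 and Farmer 2 bids 2.
Truthful bid 11: wins, pays 5, utility 11 - 5 = 6.
Bid 8 instead: wins, pays 4, utility 11 - 4 = 7.
Since 7 > 6, bidding 8 is strictly better here, so truthful bidding is not dominant.

No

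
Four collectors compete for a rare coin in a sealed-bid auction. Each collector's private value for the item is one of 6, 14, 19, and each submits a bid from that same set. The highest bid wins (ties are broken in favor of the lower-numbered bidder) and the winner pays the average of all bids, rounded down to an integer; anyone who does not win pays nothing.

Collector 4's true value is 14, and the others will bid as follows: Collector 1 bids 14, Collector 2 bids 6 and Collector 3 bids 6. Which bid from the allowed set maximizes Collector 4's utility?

Bid 6: loses, pays 0, utility 0.
Bid 14: loses, pays 0, utility 0.
Bid 19: wins, pays 11, utility 14 - 11 = 3.
The best choice is 19 with utility 3.

19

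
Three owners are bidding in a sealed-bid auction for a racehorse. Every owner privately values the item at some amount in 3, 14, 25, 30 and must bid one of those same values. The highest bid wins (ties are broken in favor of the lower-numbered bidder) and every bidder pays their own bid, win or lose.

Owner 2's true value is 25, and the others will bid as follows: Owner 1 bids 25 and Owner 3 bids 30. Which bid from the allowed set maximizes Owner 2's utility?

Bid 3: loses but pays 3, utility -3.
Bid 14: loses but pays 14, utility -14.
Bid 25: loses but pays 25, utility -25.
Bid 30: wins, pays 30, utility 25 - 30 = -5.
The best choice is 3 with utility -3.

3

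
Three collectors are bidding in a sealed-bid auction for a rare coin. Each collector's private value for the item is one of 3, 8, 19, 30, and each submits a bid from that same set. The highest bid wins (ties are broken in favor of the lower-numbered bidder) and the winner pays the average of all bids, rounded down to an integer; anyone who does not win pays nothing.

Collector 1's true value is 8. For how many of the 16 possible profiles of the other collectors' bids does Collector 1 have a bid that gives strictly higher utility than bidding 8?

1

Others bid (3, 3): truth gives 4; bid 3 gives 5 > 4. Violating.
Others bid (3, 8): truth gives 2; no alternative beats it.
Others bid (3, 19): truth gives 0; no alternative beats it.
(Checking all 16 profiles: 1 has a profitable deviation, 15 do not.)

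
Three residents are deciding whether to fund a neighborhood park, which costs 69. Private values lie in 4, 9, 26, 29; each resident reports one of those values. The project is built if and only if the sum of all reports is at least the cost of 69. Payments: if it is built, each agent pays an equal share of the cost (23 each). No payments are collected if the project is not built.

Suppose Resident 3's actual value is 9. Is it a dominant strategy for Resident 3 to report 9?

Yes

Check each profile of the others' reports and compare truth against every alternative report.
Others report (4, 4): truth gives 0, best alternative gives 0.
Others report (4, 9): truth gives 0, best alternative gives 0.
Others report (4, 26): truth gives 0, best alternative gives 0.
Others report (4, 29): truth gives 0, best alternative gives 0.
Others report (9, 4): truth gives 0, best alternative gives 0.
Others report (9, 9): truth gives 0, best alternative gives 0.
(Remaining 10 profiles checked similarly; truth is weakly best in each.)
In every case the truthful report is at least as good as any alternative, so it is a dominant strategy.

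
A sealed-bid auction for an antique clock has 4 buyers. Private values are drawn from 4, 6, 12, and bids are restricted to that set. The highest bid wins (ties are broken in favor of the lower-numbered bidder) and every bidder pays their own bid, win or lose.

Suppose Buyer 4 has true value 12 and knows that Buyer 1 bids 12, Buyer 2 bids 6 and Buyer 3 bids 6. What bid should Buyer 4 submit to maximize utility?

4

Bid 4: loses but pays 4, utility -4.
Bid 6: loses but pays 6, utility -6.
Bid 12: loses but pays 12, utility -12.
The best choice is 4 with utility -4.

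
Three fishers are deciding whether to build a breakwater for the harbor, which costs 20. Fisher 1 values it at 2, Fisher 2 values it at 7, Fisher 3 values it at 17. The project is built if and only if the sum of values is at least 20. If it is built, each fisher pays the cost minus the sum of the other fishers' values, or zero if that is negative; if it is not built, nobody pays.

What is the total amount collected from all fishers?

Total value 26 ≥ cost 20, so it is built.
Fisher 1: others sum to 24; max(0, 20 - 24) = 0.
Fisher 2: others sum to 19; max(0, 20 - 19) = 1.
Fisher 3: others sum to 9; max(0, 20 - 9) = 11.
Total collected = 0 + 1 + 11 = 12.

12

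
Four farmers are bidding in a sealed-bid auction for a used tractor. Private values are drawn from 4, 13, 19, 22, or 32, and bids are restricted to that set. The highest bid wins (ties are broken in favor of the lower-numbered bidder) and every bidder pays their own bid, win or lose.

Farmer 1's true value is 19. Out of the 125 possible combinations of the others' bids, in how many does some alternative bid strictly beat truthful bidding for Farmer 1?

106

Others bid (4, 4, 4): truth gives 0; bid 4 gives 15 > 0. Violating.
Others bid (4, 4, 13): truth gives 0; bid 13 gives 6 > 0. Violating.
Others bid (4, 4, 22): truth gives -19; bid 22 gives -3 > -19. Violating.
Others bid (4, 4, 32): truth gives -19; bid 4 gives -4 > -19. Violating.
Others bid (4, 4, 19): truth gives 0; no alternative beats it.
Others bid (4, 13, 19): truth gives 0; no alternative beats it.
(Checking all 125 profiles: 106 have a profitable deviation, 19 do not.)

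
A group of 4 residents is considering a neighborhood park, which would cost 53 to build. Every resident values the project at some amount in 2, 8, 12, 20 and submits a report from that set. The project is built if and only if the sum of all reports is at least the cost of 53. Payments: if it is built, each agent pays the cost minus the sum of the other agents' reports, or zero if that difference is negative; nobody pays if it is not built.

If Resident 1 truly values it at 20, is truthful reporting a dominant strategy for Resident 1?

Check each profile of the others' reports and compare truth against every alternative report.
Others report (8, 12, 20): truth gives 7, best alternative gives 0.
Others report (8, 20, 12): truth gives 7, best alternative gives 0.
Others report (12, 8, 20): truth gives 7, best alternative gives 0.
Others report (12, 20, 8): truth gives 7, best alternative gives 0.
Others report (20, 8, 12): truth gives 7, best alternative gives 0.
Others report (20, 12, 8): truth gives 7, best alternative gives 0.
(Remaining 58 profiles checked similarly; truth is weakly best in each.)
In every case the truthful report is at least as good as any alternative, so it is a dominant strategy.

Yes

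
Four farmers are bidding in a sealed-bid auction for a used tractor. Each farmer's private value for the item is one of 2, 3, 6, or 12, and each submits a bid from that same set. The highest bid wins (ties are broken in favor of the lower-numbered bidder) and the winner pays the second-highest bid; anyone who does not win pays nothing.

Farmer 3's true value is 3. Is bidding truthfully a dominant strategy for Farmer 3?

Yes

Check each profile of the others' bids and compare truth against every alternative bid.
Others bid (2, 2, 2): truth gives 1, best alternative gives 1.
Others bid (2, 2, 3): truth gives 0, best alternative gives 0.
Others bid (2, 2, 6): truth gives 0, best alternative gives 0.
Others bid (2, 2, 12): truth gives 0, best alternative gives 0.
Others bid (2, 3, 2): truth gives 0, best alternative gives 0.
Others bid (2, 3, 3): truth gives 0, best alternative gives 0.
(Remaining 58 profiles checked similarly; truth is weakly best in each.)
In every case the truthful bid is at least as good as any alternative, so it is a dominant strategy.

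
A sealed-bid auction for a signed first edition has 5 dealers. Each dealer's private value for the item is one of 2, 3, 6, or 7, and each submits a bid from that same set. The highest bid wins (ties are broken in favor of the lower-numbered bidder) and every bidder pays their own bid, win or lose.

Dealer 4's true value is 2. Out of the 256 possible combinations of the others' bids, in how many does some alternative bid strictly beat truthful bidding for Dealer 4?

2

Others bid (2, 2, 2, 2): truth gives -2; bid 3 gives -1 > -2. Violating.
Others bid (2, 2, 2, 3): truth gives -2; bid 3 gives -1 > -2. Violating.
Others bid (2, 2, 2, 6): truth gives -2; no alternative beats it.
Others bid (2, 2, 2, 7): truth gives -2; no alternative beats it.
(Checking all 256 profiles: 2 have a profitable deviation, 254 do not.)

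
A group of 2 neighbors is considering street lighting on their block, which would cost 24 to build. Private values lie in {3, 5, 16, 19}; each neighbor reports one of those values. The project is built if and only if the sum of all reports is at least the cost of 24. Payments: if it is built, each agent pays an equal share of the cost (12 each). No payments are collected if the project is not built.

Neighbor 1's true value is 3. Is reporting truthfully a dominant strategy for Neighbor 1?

Yes

Check each profile of the others' reports and compare truth against every alternative report.
Others report (19): truth gives 0, best alternative gives -9.
Others report (3): truth gives 0, best alternative gives 0.
Others report (5): truth gives 0, best alternative gives 0.
Others report (16): truth gives 0, best alternative gives 0.
In every case the truthful report is at least as good as any alternative, so it is a dominant strategy.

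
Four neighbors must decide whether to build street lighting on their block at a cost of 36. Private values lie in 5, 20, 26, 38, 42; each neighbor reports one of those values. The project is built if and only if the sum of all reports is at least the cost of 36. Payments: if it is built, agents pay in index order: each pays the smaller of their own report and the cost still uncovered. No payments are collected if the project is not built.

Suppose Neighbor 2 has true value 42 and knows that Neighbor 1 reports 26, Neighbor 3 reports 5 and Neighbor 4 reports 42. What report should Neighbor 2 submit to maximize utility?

Report 5: project built, pays 5, utility 42 - 5 = 37.
Report 20: project built, pays 10, utility 42 - 10 = 32.
Report 26: project built, pays 10, utility 42 - 10 = 32.
Report 38: project built, pays 10, utility 42 - 10 = 32.
Report 42: project built, pays 10, utility 42 - 10 = 32.
The best choice is 5 with utility 37.

5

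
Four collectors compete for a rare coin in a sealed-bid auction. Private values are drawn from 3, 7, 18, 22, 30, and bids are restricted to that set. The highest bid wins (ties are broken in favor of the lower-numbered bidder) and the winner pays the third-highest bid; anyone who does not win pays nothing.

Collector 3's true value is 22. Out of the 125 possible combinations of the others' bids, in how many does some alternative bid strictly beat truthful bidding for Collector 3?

27

Others bid (3, 3, 30): truth gives 0; bid 30 gives 19 > 0. Violating.
Others bid (3, 7, 30): truth gives 0; bid 30 gives 15 > 0. Violating.
Others bid (3, 18, 30): truth gives 0; bid 30 gives 4 > 0. Violating.
Others bid (3, 22, 3): truth gives 0; bid 30 gives 19 > 0. Violating.
Others bid (3, 3, 3): truth gives 19; no alternative beats it.
Others bid (3, 3, 7): truth gives 19; no alternative beats it.
(Checking all 125 profiles: 27 have a profitable deviation, 98 do not.)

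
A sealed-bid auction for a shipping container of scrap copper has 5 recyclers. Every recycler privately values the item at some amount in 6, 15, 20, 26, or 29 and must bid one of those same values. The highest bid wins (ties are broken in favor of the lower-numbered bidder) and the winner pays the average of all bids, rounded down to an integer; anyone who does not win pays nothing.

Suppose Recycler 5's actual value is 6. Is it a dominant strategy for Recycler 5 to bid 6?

Check each profile of the others' bids and compare truth against every alternative bid.
Others bid (6, 6, 6, 6): truth gives 0, best alternative gives -1.
Others bid (6, 6, 6, 15): truth gives 0, best alternative gives 0.
Others bid (6, 6, 6, 20): truth gives 0, best alternative gives 0.
Others bid (6, 6, 6, 26): truth gives 0, best alternative gives 0.
Others bid (6, 6, 6, 29): truth gives 0, best alternative gives 0.
Others bid (6, 6, 15, 6): truth gives 0, best alternative gives 0.
(Remaining 619 profiles checked similarly; truth is weakly best in each.)
In every case the truthful bid is at least as good as any alternative, so it is a dominant strategy.

Yes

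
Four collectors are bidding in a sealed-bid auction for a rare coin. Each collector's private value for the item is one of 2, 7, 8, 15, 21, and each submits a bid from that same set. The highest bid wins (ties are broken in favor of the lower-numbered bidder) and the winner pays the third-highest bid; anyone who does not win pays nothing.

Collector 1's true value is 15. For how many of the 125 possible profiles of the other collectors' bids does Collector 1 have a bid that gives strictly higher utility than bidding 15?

27

Others bid (2, 2, 21): truth gives 0; bid 21 gives 13 > 0. Violating.
Others bid (2, 7, 21): truth gives 0; bid 21 gives 8 > 0. Violating.
Others bid (2, 8, 21): truth gives 0; bid 21 gives 7 > 0. Violating.
Others bid (2, 21, 2): truth gives 0; bid 21 gives 13 > 0. Violating.
Others bid (2, 2, 2): truth gives 13; no alternative beats it.
Others bid (2, 2, 7): truth gives 13; no alternative beats it.
(Checking all 125 profiles: 27 have a profitable deviation, 98 do not.)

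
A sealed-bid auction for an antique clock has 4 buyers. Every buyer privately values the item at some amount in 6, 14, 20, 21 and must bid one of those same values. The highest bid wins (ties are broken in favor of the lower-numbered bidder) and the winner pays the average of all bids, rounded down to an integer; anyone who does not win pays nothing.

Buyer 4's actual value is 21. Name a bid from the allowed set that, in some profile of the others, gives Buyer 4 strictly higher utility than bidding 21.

14

Suppose Buyer 1 bids 6, Buyer 2 bids 6 and Buyer 3 bids 6.
Bid 21: wins, pays 9, utility 21 - 9 = 12.
Bid 14: wins, pays 8, utility 21 - 8 = 13.
So bidding 14 beats truth here (13 > 12).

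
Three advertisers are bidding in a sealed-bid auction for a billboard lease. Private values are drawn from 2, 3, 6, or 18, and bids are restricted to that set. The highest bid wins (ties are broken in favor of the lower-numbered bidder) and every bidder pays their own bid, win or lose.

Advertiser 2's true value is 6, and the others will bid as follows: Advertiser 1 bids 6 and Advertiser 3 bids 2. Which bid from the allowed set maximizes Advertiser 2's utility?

2

Bid 2: loses but pays 2, utility -2.
Bid 3: loses but pays 3, utility -3.
Bid 6: loses but pays 6, utility -6.
Bid 18: wins, pays 18, utility 6 - 18 = -12.
The best choice is 2 with utility -2.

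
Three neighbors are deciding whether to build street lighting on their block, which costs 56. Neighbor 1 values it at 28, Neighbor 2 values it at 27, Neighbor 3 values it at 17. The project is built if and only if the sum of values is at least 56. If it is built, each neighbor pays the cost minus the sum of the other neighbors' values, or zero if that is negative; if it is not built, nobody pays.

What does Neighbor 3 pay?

1

Total value 72 ≥ cost 56, so the project is built.
The other neighbors' values sum to 55.
Cost minus that sum is 56 - 55 = 1.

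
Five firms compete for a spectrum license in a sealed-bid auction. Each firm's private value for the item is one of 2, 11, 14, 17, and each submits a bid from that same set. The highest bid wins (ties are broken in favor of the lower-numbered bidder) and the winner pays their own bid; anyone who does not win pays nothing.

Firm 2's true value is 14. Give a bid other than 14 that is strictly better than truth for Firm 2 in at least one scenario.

11

Suppose Firm 1 bids 2, Firm 3 bids 2, Firm 4 bids 2 and Firm 5 bids 2.
Bid 14: wins, pays 14, utility 14 - 14 = 0.
Bid 11: wins, pays 11, utility 14 - 11 = 3.
So bidding 11 beats truth here (3 > 0).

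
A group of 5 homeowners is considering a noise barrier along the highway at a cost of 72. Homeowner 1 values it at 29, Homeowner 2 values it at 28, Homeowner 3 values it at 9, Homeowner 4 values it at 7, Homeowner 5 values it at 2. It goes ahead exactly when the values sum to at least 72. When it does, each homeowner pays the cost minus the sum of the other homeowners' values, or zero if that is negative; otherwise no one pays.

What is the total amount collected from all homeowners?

Total value 75 ≥ cost 72, so it is built.
Homeowner 1: others sum to 46; max(0, 72 - 46) = 26.
Homeowner 2: others sum to 47; max(0, 72 - 47) = 25.
Homeowner 3: others sum to 66; max(0, 72 - 66) = 6.
Homeowner 4: others sum to 68; max(0, 72 - 68) = 4.
Homeowner 5: others sum to 73; max(0, 72 - 73) = 0.
Total collected = 26 + 25 + 6 + 4 + 0 = 61.

61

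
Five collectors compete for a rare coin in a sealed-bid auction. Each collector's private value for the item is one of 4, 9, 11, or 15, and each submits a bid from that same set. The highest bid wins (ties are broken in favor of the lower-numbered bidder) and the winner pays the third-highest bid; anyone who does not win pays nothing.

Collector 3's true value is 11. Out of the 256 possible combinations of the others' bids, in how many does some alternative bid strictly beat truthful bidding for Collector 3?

32

Others bid (4, 4, 4, 15): truth gives 0; bid 15 gives 7 > 0. Violating.
Others bid (4, 4, 9, 15): truth gives 0; bid 15 gives 2 > 0. Violating.
Others bid (4, 4, 15, 4): truth gives 0; bid 15 gives 7 > 0. Violating.
Others bid (4, 4, 15, 9): truth gives 0; bid 15 gives 2 > 0. Violating.
Others bid (4, 4, 4, 4): truth gives 7; no alternative beats it.
Others bid (4, 4, 4, 9): truth gives 7; no alternative beats it.
(Checking all 256 profiles: 32 have a profitable deviation, 224 do not.)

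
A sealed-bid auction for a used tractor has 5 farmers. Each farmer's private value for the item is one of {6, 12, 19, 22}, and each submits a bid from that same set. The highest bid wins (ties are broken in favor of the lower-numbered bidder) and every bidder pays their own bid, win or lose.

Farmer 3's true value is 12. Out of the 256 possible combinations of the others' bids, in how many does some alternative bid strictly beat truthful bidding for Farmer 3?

252

Others bid (6, 6, 6, 19): truth gives -12; bid 6 gives -6 > -12. Violating.
Others bid (6, 6, 6, 22): truth gives -12; bid 6 gives -6 > -12. Violating.
Others bid (6, 6, 12, 19): truth gives -12; bid 6 gives -6 > -12. Violating.
Others bid (6, 6, 12, 22): truth gives -12; bid 6 gives -6 > -12. Violating.
Others bid (6, 6, 6, 6): truth gives 0; no alternative beats it.
Others bid (6, 6, 6, 12): truth gives 0; no alternative beats it.
(Checking all 256 profiles: 252 have a profitable deviation, 4 do not.)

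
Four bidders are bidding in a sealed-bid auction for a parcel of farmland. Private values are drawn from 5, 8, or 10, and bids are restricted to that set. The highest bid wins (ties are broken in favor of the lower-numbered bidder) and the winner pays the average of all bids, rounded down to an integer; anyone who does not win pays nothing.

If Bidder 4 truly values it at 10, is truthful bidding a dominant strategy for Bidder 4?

No

Consider the case where Bidder 1 bids 5, Bidder 2 bids 5 and Bidder 3 bids 5.
Truthful bid 10: wins, pays 6, utility 10 - 6 = 4.
Bid 8 instead: wins, pays 5, utility 10 - 5 = 5.
Since 5 > 4, bidding 8 is strictly better here, so truthful bidding is not dominant.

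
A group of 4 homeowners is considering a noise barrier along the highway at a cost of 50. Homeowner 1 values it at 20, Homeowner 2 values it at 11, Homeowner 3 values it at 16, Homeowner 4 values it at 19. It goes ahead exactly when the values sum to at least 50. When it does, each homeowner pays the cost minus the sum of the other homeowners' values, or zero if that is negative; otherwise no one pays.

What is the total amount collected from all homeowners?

Total value 66 ≥ cost 50, so it is built.
Homeowner 1: others sum to 46; max(0, 50 - 46) = 4.
Homeowner 2: others sum to 55; max(0, 50 - 55) = 0.
Homeowner 3: others sum to 50; max(0, 50 - 50) = 0.
Homeowner 4: others sum to 47; max(0, 50 - 47) = 3.
Total collected = 4 + 0 + 0 + 3 = 7.

7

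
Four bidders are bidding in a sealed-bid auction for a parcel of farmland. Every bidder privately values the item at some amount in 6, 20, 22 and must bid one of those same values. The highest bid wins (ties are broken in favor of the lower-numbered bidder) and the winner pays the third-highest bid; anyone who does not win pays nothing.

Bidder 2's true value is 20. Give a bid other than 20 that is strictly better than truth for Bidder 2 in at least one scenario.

Suppose Bidder 1 bids 6, Bidder 3 bids 6 and Bidder 4 bids 22.
Bid 20: loses, pays 0, utility 0.
Bid 22: wins, pays 6, utility 20 - 6 = 14.
So bidding 22 beats truth here (14 > 0).

22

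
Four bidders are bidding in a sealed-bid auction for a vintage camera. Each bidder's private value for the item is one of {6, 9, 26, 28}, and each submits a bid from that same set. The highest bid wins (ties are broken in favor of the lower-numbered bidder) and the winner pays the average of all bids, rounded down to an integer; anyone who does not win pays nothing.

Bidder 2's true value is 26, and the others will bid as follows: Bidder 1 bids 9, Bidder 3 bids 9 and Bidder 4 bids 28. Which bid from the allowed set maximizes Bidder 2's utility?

28

Bid 6: loses, pays 0, utility 0.
Bid 9: loses, pays 0, utility 0.
Bid 26: loses, pays 0, utility 0.
Bid 28: wins, pays 18, utility 26 - 18 = 8.
The best choice is 28 with utility 8.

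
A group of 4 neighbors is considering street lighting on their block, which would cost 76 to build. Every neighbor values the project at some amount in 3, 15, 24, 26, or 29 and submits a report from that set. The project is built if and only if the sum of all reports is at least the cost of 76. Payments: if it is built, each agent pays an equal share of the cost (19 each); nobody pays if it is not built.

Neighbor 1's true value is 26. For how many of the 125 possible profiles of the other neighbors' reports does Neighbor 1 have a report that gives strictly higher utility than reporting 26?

6

Others report (3, 15, 29): truth gives 0; report 29 gives 7 > 0. Violating.
Others report (3, 29, 15): truth gives 0; report 29 gives 7 > 0. Violating.
Others report (15, 3, 29): truth gives 0; report 29 gives 7 > 0. Violating.
Others report (15, 29, 3): truth gives 0; report 29 gives 7 > 0. Violating.
Others report (3, 3, 3): truth gives 0; no alternative beats it.
Others report (3, 3, 15): truth gives 0; no alternative beats it.
(Checking all 125 profiles: 6 have a profitable deviation, 119 do not.)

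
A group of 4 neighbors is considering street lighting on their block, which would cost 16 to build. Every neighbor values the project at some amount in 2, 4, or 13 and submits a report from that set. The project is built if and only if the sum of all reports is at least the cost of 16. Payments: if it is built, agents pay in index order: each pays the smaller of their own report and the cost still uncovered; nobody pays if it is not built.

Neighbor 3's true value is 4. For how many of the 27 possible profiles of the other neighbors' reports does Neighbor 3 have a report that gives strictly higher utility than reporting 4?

4

Others report (2, 2, 13): truth gives 0; report 2 gives 2 > 0. Violating.
Others report (2, 4, 13): truth gives 0; report 2 gives 2 > 0. Violating.
Others report (4, 2, 13): truth gives 0; report 2 gives 2 > 0. Violating.
Others report (4, 4, 13): truth gives 0; report 2 gives 2 > 0. Violating.
Others report (2, 2, 2): truth gives 0; no alternative beats it.
Others report (2, 2, 4): truth gives 0; no alternative beats it.
(Checking all 27 profiles: 4 have a profitable deviation, 23 do not.)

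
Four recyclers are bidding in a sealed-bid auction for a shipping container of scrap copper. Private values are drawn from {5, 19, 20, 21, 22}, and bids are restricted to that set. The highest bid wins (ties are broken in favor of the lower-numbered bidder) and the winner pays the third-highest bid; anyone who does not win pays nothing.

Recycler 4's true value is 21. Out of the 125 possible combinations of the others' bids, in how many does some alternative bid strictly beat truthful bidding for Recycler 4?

Others bid (5, 5, 21): truth gives 0; bid 22 gives 16 > 0. Violating.
Others bid (5, 19, 21): truth gives 0; bid 22 gives 2 > 0. Violating.
Others bid (5, 20, 21): truth gives 0; bid 22 gives 1 > 0. Violating.
Others bid (5, 21, 5): truth gives 0; bid 22 gives 16 > 0. Violating.
Others bid (5, 5, 5): truth gives 16; no alternative beats it.
Others bid (5, 5, 19): truth gives 16; no alternative beats it.
(Checking all 125 profiles: 27 have a profitable deviation, 98 do not.)

27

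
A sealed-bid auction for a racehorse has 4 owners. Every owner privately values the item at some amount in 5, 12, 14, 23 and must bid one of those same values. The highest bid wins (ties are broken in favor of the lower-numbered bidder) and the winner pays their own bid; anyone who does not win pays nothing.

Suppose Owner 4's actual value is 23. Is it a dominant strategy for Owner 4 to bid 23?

Consider the case where Owner 1 bids 5, Owner 2 bids 5 and Owner 3 bids 5.
Truthful bid 23: wins, pays 23, utility 23 - 23 = 0.
Bid 12 instead: wins, pays 12, utility 23 - 12 = 11.
Since 11 > 0, bidding 12 is strictly better here, so truthful bidding is not dominant.

No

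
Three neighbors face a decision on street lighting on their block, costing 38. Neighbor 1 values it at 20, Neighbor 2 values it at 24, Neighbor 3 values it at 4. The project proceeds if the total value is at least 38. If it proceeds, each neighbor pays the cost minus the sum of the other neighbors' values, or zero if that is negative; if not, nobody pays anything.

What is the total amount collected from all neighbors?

24

Total value 48 ≥ cost 38, so it is built.
Neighbor 1: others sum to 28; max(0, 38 - 28) = 10.
Neighbor 2: others sum to 24; max(0, 38 - 24) = 14.
Neighbor 3: others sum to 44; max(0, 38 - 44) = 0.
Total collected = 10 + 14 + 0 = 24.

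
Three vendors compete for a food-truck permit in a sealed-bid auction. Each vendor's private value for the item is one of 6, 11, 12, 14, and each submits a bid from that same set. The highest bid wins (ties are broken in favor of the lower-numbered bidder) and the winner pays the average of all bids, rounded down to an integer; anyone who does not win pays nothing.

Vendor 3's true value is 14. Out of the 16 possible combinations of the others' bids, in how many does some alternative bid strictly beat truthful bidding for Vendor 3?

Others bid (6, 6): truth gives 6; bid 11 gives 7 > 6. Violating.
Others bid (6, 11): truth gives 4; bid 12 gives 5 > 4. Violating.
Others bid (11, 6): truth gives 4; bid 12 gives 5 > 4. Violating.
Others bid (11, 11): truth gives 2; bid 12 gives 3 > 2. Violating.
Others bid (6, 12): truth gives 4; no alternative beats it.
Others bid (6, 14): truth gives 0; no alternative beats it.
(Checking all 16 profiles: 4 have a profitable deviation, 12 do not.)

4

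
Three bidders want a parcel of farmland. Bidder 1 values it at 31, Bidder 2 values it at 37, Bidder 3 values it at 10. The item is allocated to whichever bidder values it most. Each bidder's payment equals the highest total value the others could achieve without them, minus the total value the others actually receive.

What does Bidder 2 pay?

Bidder 2 has the highest value and receives the item.
Without Bidder 2, the item would go to the next-highest value, 31, so the others could achieve 31.
With Bidder 2 present and winning, the others receive nothing, so their total is 0.
Payment = 31 - 0 = 31.

31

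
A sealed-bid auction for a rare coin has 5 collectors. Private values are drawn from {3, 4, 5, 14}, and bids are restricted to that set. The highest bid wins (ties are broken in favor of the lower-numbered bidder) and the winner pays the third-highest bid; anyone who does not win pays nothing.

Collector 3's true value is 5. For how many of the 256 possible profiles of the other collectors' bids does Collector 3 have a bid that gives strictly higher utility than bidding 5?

32

Others bid (3, 3, 3, 14): truth gives 0; bid 14 gives 2 > 0. Violating.
Others bid (3, 3, 4, 14): truth gives 0; bid 14 gives 1 > 0. Violating.
Others bid (3, 3, 14, 3): truth gives 0; bid 14 gives 2 > 0. Violating.
Others bid (3, 3, 14, 4): truth gives 0; bid 14 gives 1 > 0. Violating.
Others bid (3, 3, 3, 3): truth gives 2; no alternative beats it.
Others bid (3, 3, 3, 4): truth gives 2; no alternative beats it.
(Checking all 256 profiles: 32 have a profitable deviation, 224 do not.)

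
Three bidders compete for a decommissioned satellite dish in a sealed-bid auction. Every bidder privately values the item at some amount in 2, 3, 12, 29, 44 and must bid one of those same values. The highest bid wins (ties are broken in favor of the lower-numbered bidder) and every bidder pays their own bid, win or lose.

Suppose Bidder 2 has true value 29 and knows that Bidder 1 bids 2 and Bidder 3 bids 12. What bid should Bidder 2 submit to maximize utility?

Bid 2: loses but pays 2, utility -2.
Bid 3: loses but pays 3, utility -3.
Bid 12: wins, pays 12, utility 29 - 12 = 17.
Bid 29: wins, pays 29, utility 29 - 29 = 0.
Bid 44: wins, pays 44, utility 29 - 44 = -15.
The best choice is 12 with utility 17.

12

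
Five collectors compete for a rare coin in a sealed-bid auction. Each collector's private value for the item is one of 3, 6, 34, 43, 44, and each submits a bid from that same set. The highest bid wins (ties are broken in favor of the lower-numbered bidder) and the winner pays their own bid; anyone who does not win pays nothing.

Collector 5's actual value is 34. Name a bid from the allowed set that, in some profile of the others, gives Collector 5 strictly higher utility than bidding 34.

6

Suppose Collector 1 bids 3, Collector 2 bids 3, Collector 3 bids 3 and Collector 4 bids 3.
Bid 34: wins, pays 34, utility 34 - 34 = 0.
Bid 6: wins, pays 6, utility 34 - 6 = 28.
So bidding 6 beats truth here (28 > 0).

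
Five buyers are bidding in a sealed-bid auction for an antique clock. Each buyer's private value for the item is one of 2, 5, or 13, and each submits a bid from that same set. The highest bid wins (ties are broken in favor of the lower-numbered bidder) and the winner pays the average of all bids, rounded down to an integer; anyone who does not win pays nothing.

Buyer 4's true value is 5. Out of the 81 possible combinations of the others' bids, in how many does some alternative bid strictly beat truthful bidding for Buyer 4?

Others bid (2, 2, 5, 2): truth gives 0; bid 13 gives 1 > 0. Violating.
Others bid (2, 5, 2, 2): truth gives 0; bid 13 gives 1 > 0. Violating.
Others bid (5, 2, 2, 2): truth gives 0; bid 13 gives 1 > 0. Violating.
Others bid (2, 2, 2, 2): truth gives 3; no alternative beats it.
Others bid (2, 2, 2, 5): truth gives 2; no alternative beats it.
(Checking all 81 profiles: 3 have a profitable deviation, 78 do not.)

3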